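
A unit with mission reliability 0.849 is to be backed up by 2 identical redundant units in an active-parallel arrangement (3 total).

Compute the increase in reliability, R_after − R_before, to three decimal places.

R_before = 0.849
R_after = 1 − (1 − 0.849)^3 = 0.997
ΔR = 0.997 − 0.849 = 0.148

0.148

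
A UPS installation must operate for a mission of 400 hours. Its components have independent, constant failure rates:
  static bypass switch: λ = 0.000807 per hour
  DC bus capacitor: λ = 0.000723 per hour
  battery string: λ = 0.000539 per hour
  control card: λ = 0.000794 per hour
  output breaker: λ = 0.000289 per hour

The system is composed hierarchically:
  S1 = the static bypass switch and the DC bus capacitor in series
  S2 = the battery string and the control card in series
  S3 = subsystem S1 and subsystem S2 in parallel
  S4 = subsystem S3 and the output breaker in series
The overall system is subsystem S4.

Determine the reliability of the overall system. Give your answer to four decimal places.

R(static bypass switch) = exp(−0.000807 × 400) = 0.724119
R(DC bus capacitor) = exp(−0.000723 × 400) = 0.748862
R(battery string) = exp(−0.000539 × 400) = 0.806058
R(control card) = exp(−0.000794 × 400) = 0.727894
R(output breaker) = exp(−0.000289 × 400) = 0.890831
Series (static bypass switch and DC bus capacitor): 0.724119 × 0.748862 = 0.542265
Series (battery string and control card): 0.806058 × 0.727894 = 0.586725
Parallel ([0.542265] and [0.586725]): 1 − (1 − 0.542265)(1 − 0.586725) = 0.810830
Series ([0.810830] and output breaker): 0.810830 × 0.890831 = 0.7223

0.7223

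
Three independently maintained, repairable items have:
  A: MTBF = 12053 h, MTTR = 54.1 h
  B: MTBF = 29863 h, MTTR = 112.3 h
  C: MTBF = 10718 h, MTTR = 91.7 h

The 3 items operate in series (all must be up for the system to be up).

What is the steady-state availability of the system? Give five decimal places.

0.98339

A(A) = MTBF/(MTBF+MTTR) = 12053/(12053+54.1) = 0.995532
A(B) = MTBF/(MTBF+MTTR) = 29863/(29863+112.3) = 0.996254
A(C) = MTBF/(MTBF+MTTR) = 10718/(10718+91.7) = 0.991517
Series availability: 0.995532 × 0.996254 × 0.991517 = 0.98339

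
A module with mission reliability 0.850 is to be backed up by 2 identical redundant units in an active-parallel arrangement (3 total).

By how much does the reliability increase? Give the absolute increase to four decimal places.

0.1466

R_before = 0.850
R_after = 1 − (1 − 0.850)^3 = 0.9966
ΔR = 0.9966 − 0.850 = 0.1466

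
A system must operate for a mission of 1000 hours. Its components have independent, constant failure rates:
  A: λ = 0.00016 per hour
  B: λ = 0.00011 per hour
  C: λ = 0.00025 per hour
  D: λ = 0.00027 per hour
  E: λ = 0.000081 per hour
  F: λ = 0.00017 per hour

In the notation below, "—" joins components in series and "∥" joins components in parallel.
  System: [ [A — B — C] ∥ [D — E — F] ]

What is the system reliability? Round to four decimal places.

R(A) = exp(−0.00016 × 1000) = 0.852144
R(B) = exp(−0.00011 × 1000) = 0.895834
R(C) = exp(−0.00025 × 1000) = 0.778801
R(D) = exp(−0.00027 × 1000) = 0.763379
R(E) = exp(−0.000081 × 1000) = 0.922194
R(F) = exp(−0.00017 × 1000) = 0.843665
Series (A, B, and C): 0.852144 × 0.895834 × 0.778801 = 0.594521
Series (D, E, and F): 0.763379 × 0.922194 × 0.843665 = 0.593926
Parallel ([0.594521] and [0.593926]): 1 − (1 − 0.594521)(1 − 0.593926) = 0.8353

0.8353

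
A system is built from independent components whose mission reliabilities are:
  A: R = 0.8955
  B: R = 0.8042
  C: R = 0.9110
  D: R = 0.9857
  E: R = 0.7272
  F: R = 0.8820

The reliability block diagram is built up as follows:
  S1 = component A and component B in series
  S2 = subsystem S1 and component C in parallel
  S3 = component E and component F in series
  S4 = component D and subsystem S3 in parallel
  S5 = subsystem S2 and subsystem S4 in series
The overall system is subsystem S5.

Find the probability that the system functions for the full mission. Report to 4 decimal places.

0.9701

Series (A and B): 0.895500 × 0.804200 = 0.720161
Parallel ([0.720161] and C): 1 − (1 − 0.720161)(1 − 0.911000) = 0.975094
Series (E and F): 0.727200 × 0.882000 = 0.641390
Parallel (D and [0.641390]): 1 − (1 − 0.985700)(1 − 0.641390) = 0.994872
Series ([0.975094] and [0.994872]): 0.975094 × 0.994872 = 0.9701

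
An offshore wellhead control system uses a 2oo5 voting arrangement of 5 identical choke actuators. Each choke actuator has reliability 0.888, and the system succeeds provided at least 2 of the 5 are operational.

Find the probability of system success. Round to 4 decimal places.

0.9993

R = Σ_{i=2}^{5} C(5,i) p^i (1−p)^{5−i} with p = 0.888
C(5,2)·0.888^2·0.112^3 = 0.011078
C(5,3)·0.888^3·0.112^2 = 0.087836
C(5,4)·0.888^4·0.112^1 = 0.348209
C(5,5)·0.888^5·0.112^0 = 0.552160
Sum = 0.9993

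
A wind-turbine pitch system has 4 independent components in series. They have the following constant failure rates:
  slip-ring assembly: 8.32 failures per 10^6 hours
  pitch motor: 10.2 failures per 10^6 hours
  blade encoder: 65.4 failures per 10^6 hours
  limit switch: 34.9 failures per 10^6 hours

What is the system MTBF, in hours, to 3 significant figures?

8420

Series of exponential components: λ_sys = Σ λ_i
λ_sys = 0.00000832 + 0.0000102 + 0.0000654 + 0.0000349 = 1.1882e-04 /h
MTBF = 1 / λ_sys = 8420 h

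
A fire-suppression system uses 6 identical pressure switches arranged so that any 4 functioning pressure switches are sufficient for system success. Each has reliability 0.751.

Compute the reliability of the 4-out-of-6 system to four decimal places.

0.8321

R = Σ_{i=4}^{6} C(6,i) p^i (1−p)^{6−i} with p = 0.751
C(6,4)·0.751^4·0.249^2 = 0.295835
C(6,5)·0.751^5·0.249^1 = 0.356903
C(6,6)·0.751^6·0.249^0 = 0.179407
Sum = 0.8321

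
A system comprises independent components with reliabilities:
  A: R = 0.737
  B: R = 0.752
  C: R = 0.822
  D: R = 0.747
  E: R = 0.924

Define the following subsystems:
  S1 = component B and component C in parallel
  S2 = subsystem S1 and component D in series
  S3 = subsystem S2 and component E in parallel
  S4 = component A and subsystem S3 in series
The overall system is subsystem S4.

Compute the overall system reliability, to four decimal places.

Parallel (B and C): 1 − (1 − 0.752000)(1 − 0.822000) = 0.955856
Series ([0.955856] and D): 0.955856 × 0.747000 = 0.714024
Parallel ([0.714024] and E): 1 − (1 − 0.714024)(1 − 0.924000) = 0.978266
Series (A and [0.978266]): 0.737000 × 0.978266 = 0.7210

0.7210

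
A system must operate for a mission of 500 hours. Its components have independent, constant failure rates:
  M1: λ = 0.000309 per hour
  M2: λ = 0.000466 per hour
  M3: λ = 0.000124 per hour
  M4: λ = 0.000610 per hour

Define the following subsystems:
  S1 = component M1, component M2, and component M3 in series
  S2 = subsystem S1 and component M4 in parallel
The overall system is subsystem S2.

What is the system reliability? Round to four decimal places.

R(M1) = exp(−0.000309 × 500) = 0.856843
R(M2) = exp(−0.000466 × 500) = 0.792154
R(M3) = exp(−0.000124 × 500) = 0.939883
R(M4) = exp(−0.000610 × 500) = 0.737123
Series (M1, M2, and M3): 0.856843 × 0.792154 × 0.939883 = 0.637947
Parallel ([0.637947] and M4): 1 − (1 − 0.637947)(1 − 0.737123) = 0.9048

0.9048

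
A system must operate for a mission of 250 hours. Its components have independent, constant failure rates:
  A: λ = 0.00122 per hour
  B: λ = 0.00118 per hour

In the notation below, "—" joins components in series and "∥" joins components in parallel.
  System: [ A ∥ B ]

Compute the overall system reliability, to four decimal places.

R(A) = exp(−0.00122 × 250) = 0.737123
R(B) = exp(−0.00118 × 250) = 0.744532
Parallel (A and B): 1 − (1 − 0.737123)(1 − 0.744532) = 0.9328

0.9328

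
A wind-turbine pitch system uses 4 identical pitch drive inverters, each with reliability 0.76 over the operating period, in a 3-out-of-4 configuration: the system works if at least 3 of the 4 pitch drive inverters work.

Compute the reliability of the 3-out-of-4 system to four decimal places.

R = Σ_{i=3}^{4} C(4,i) p^i (1−p)^{4−i} with p = 0.76
C(4,3)·0.76^3·0.24^1 = 0.421417
C(4,4)·0.76^4·0.24^0 = 0.333622
Sum = 0.7550

0.7550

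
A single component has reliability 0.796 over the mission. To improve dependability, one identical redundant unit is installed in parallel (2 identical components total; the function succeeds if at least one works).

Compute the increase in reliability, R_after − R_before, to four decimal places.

0.1624

R_before = 0.796
R_after = 1 − (1 − 0.796)^2 = 0.9584
ΔR = 0.9584 − 0.796 = 0.1624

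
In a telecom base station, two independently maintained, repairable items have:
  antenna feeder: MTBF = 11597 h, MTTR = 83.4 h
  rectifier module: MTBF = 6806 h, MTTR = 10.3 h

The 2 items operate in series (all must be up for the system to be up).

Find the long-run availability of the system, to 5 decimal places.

A(antenna feeder) = MTBF/(MTBF+MTTR) = 11597/(11597+83.4) = 0.992860
A(rectifier module) = MTBF/(MTBF+MTTR) = 6806/(6806+10.3) = 0.998489
Series availability: 0.992860 × 0.998489 = 0.99136

0.99136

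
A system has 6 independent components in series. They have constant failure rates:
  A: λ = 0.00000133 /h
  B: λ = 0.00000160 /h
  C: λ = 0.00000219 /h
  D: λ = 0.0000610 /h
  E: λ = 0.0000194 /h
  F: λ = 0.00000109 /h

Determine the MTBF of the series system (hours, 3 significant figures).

11500

Series of exponential components: λ_sys = Σ λ_i
λ_sys = 0.00000133 + 0.00000160 + 0.00000219 + 0.0000610 + 0.0000194 + 0.00000109 = 8.6610e-05 /h
MTBF = 1 / λ_sys = 11500 h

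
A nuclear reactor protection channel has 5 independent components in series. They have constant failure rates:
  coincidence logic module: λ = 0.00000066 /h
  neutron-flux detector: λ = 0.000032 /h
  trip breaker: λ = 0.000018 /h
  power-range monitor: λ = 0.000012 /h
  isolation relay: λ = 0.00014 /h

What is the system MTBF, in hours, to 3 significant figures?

Series of exponential components: λ_sys = Σ λ_i
λ_sys = 0.00000066 + 0.000032 + 0.000018 + 0.000012 + 0.00014 = 2.0266e-04 /h
MTBF = 1 / λ_sys = 4930 h

4930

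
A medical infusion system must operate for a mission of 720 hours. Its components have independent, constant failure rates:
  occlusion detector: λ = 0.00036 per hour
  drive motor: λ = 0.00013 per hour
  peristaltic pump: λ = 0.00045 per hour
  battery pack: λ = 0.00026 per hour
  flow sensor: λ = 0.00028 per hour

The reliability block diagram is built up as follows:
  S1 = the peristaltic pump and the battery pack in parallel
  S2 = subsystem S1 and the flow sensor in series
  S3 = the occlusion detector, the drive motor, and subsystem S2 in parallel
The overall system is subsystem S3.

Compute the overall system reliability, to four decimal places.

R(occlusion detector) = exp(−0.00036 × 720) = 0.771669
R(drive motor) = exp(−0.00013 × 720) = 0.910647
R(peristaltic pump) = exp(−0.00045 × 720) = 0.723250
R(battery pack) = exp(−0.00026 × 720) = 0.829278
R(flow sensor) = exp(−0.00028 × 720) = 0.817422
Parallel (peristaltic pump and battery pack): 1 − (1 − 0.723250)(1 − 0.829278) = 0.952753
Series ([0.952753] and flow sensor): 0.952753 × 0.817422 = 0.778801
Parallel (occlusion detector, drive motor, and [0.778801]): 1 − (1 − 0.771669)(1 − 0.910647)(1 − 0.778801) = 0.9955

0.9955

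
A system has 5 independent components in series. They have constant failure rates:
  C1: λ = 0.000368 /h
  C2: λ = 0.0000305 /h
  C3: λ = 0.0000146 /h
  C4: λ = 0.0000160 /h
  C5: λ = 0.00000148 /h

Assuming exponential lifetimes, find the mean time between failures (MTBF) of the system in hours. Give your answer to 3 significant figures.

2320

Series of exponential components: λ_sys = Σ λ_i
λ_sys = 0.000368 + 0.0000305 + 0.0000146 + 0.0000160 + 0.00000148 = 4.3058e-04 /h
MTBF = 1 / λ_sys = 2320 h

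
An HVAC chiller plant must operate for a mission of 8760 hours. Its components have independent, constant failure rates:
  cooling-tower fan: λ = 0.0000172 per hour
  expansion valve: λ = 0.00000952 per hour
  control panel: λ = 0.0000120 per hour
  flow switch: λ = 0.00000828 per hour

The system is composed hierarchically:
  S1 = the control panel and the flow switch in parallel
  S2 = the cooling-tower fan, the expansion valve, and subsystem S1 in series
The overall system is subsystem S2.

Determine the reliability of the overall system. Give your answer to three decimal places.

0.786

R(cooling-tower fan) = exp(−0.0000172 × 8760) = 0.86013
R(expansion valve) = exp(−0.00000952 × 8760) = 0.91999
R(control panel) = exp(−0.0000120 × 8760) = 0.90022
R(flow switch) = exp(−0.00000828 × 8760) = 0.93004
Parallel (control panel and flow switch): 1 − (1 − 0.90022)(1 − 0.93004) = 0.99302
Series (cooling-tower fan, expansion valve, and [0.99302]): 0.86013 × 0.91999 × 0.99302 = 0.786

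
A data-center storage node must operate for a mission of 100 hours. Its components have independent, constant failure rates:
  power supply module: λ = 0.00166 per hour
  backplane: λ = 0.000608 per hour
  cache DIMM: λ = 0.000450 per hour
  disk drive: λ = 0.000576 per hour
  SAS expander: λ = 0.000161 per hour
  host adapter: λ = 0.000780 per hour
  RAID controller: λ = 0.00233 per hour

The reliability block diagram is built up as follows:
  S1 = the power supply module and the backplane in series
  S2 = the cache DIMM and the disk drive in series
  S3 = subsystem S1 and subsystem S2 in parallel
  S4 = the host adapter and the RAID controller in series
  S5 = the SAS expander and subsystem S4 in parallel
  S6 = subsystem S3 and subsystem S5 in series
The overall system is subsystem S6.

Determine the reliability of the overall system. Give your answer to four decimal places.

0.9760

R(power supply module) = exp(−0.00166 × 100) = 0.847046
R(backplane) = exp(−0.000608 × 100) = 0.941011
R(cache DIMM) = exp(−0.000450 × 100) = 0.955997
R(disk drive) = exp(−0.000576 × 100) = 0.944027
R(SAS expander) = exp(−0.000161 × 100) = 0.984029
R(host adapter) = exp(−0.000780 × 100) = 0.924964
R(RAID controller) = exp(−0.00233 × 100) = 0.792154
Series (power supply module and backplane): 0.847046 × 0.941011 = 0.797080
Series (cache DIMM and disk drive): 0.955997 × 0.944027 = 0.902487
Parallel ([0.797080] and [0.902487]): 1 − (1 − 0.797080)(1 − 0.902487) = 0.980213
Series (host adapter and RAID controller): 0.924964 × 0.792154 = 0.732714
Parallel (SAS expander and [0.732714]): 1 − (1 − 0.984029)(1 − 0.732714) = 0.995731
Series ([0.980213] and [0.995731]): 0.980213 × 0.995731 = 0.9760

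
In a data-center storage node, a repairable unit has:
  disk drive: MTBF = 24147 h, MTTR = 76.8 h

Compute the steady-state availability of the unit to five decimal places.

A(disk drive) = MTBF/(MTBF+MTTR) = 24147/(24147+76.8) = 0.99683

0.99683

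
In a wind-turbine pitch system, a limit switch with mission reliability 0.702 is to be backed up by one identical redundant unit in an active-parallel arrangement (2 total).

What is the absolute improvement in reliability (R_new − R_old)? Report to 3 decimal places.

0.209

R_before = 0.702
R_after = 1 − (1 − 0.702)^2 = 0.911
ΔR = 0.911 − 0.702 = 0.209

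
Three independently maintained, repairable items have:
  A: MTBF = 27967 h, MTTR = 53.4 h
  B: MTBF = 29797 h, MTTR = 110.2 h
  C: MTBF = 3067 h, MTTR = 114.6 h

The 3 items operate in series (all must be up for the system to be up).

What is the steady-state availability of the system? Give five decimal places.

0.95860

A(A) = MTBF/(MTBF+MTTR) = 27967/(27967+53.4) = 0.998094
A(B) = MTBF/(MTBF+MTTR) = 29797/(29797+110.2) = 0.996315
A(C) = MTBF/(MTBF+MTTR) = 3067/(3067+114.6) = 0.963980
Series availability: 0.998094 × 0.996315 × 0.963980 = 0.95860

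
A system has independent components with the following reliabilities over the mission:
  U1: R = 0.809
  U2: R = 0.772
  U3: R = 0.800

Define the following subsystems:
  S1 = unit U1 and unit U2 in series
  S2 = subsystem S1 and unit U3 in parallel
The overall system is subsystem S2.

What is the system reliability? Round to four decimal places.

0.9249

Series (U1 and U2): 0.809000 × 0.772000 = 0.624548
Parallel ([0.624548] and U3): 1 − (1 − 0.624548)(1 − 0.800000) = 0.9249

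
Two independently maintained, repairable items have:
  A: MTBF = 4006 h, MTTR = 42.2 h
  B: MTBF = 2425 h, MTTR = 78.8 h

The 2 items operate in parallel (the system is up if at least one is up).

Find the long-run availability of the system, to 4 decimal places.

A(A) = MTBF/(MTBF+MTTR) = 4006/(4006+42.2) = 0.989576
A(B) = MTBF/(MTBF+MTTR) = 2425/(2425+78.8) = 0.968528
Parallel availability: 1 − (1 − 0.989576)(1 − 0.968528) = 0.9997

0.9997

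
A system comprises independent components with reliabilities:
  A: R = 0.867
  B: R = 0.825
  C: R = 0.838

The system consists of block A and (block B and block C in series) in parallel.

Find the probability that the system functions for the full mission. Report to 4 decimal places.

0.9589

Series (B and C): 0.825000 × 0.838000 = 0.691350
Parallel (A and [0.691350]): 1 − (1 − 0.867000)(1 − 0.691350) = 0.9589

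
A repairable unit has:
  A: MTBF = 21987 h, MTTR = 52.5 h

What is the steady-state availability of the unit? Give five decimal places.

A(A) = MTBF/(MTBF+MTTR) = 21987/(21987+52.5) = 0.99762

0.99762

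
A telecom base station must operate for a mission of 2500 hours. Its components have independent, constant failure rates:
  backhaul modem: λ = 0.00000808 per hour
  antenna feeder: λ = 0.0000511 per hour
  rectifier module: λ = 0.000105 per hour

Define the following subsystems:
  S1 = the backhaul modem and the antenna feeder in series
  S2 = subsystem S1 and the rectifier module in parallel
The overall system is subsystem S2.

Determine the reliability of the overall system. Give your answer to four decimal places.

R(backhaul modem) = exp(−0.00000808 × 2500) = 0.980003
R(antenna feeder) = exp(−0.0000511 × 2500) = 0.880073
R(rectifier module) = exp(−0.000105 × 2500) = 0.769126
Series (backhaul modem and antenna feeder): 0.980003 × 0.880073 = 0.862474
Parallel ([0.862474] and rectifier module): 1 − (1 − 0.862474)(1 − 0.769126) = 0.9682

0.9682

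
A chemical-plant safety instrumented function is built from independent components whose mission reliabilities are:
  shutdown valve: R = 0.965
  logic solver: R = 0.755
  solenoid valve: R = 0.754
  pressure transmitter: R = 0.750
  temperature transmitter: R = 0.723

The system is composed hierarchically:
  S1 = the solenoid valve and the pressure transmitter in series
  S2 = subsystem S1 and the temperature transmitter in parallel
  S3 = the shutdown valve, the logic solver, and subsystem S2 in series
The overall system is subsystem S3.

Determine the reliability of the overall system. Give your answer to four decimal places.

0.6409

Series (solenoid valve and pressure transmitter): 0.754000 × 0.750000 = 0.565500
Parallel ([0.565500] and temperature transmitter): 1 − (1 − 0.565500)(1 − 0.723000) = 0.879644
Series (shutdown valve, logic solver, and [0.879644]): 0.965000 × 0.755000 × 0.879644 = 0.6409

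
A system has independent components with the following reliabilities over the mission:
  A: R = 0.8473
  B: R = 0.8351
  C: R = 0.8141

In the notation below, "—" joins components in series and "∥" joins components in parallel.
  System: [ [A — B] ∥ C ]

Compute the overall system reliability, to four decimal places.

0.9456

Series (A and B): 0.847300 × 0.835100 = 0.707580
Parallel ([0.707580] and C): 1 − (1 − 0.707580)(1 − 0.814100) = 0.9456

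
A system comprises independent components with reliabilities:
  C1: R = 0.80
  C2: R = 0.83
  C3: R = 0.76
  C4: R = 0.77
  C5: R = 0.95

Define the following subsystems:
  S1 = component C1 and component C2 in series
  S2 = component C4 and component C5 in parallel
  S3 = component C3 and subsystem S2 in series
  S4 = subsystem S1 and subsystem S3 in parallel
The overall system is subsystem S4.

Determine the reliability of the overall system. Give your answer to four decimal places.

Series (C1 and C2): 0.800000 × 0.830000 = 0.664000
Parallel (C4 and C5): 1 − (1 − 0.770000)(1 − 0.950000) = 0.988500
Series (C3 and [0.988500]): 0.760000 × 0.988500 = 0.751260
Parallel ([0.664000] and [0.751260]): 1 − (1 − 0.664000)(1 − 0.751260) = 0.9164

0.9164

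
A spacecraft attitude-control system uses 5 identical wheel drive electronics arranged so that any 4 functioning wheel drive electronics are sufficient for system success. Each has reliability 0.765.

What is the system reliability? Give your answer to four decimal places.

0.6644

R = Σ_{i=4}^{5} C(5,i) p^i (1−p)^{5−i} with p = 0.765
C(5,4)·0.765^4·0.235^1 = 0.402424
C(5,5)·0.765^5·0.235^0 = 0.262004
Sum = 0.6644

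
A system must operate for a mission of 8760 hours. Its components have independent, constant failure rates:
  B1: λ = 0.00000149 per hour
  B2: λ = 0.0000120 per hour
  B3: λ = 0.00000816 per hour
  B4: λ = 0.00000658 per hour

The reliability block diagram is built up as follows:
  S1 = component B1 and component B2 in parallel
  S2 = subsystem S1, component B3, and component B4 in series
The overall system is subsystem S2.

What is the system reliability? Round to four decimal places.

0.8777

R(B1) = exp(−0.00000149 × 8760) = 0.987032
R(B2) = exp(−0.0000120 × 8760) = 0.900216
R(B3) = exp(−0.00000816 × 8760) = 0.931013
R(B4) = exp(−0.00000658 × 8760) = 0.943989
Parallel (B1 and B2): 1 − (1 − 0.987032)(1 − 0.900216) = 0.998706
Series ([0.998706], B3, and B4): 0.998706 × 0.931013 × 0.943989 = 0.8777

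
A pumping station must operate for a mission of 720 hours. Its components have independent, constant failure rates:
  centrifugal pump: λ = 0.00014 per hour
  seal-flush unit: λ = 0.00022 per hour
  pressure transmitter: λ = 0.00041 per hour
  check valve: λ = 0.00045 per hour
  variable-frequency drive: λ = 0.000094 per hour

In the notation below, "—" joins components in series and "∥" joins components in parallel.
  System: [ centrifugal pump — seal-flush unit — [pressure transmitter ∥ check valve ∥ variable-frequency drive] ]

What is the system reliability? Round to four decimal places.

R(centrifugal pump) = exp(−0.00014 × 720) = 0.904114
R(seal-flush unit) = exp(−0.00022 × 720) = 0.853508
R(pressure transmitter) = exp(−0.00041 × 720) = 0.744383
R(check valve) = exp(−0.00045 × 720) = 0.723250
R(variable-frequency drive) = exp(−0.000094 × 720) = 0.934559
Parallel (pressure transmitter, check valve, and variable-frequency drive): 1 − (1 − 0.744383)(1 − 0.723250)(1 − 0.934559) = 0.995371
Series (centrifugal pump, seal-flush unit, and [0.995371]): 0.904114 × 0.853508 × 0.995371 = 0.7681

0.7681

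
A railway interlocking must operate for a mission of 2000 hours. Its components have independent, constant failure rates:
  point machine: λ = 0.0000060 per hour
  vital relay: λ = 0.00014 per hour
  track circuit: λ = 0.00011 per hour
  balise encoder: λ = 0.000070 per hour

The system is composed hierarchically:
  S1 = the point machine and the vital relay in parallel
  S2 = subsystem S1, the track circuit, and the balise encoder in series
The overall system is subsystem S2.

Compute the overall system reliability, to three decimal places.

0.696

R(point machine) = exp(−0.0000060 × 2000) = 0.98807
R(vital relay) = exp(−0.00014 × 2000) = 0.75578
R(track circuit) = exp(−0.00011 × 2000) = 0.80252
R(balise encoder) = exp(−0.000070 × 2000) = 0.86936
Parallel (point machine and vital relay): 1 − (1 − 0.98807)(1 − 0.75578) = 0.99709
Series ([0.99709], track circuit, and balise encoder): 0.99709 × 0.80252 × 0.86936 = 0.696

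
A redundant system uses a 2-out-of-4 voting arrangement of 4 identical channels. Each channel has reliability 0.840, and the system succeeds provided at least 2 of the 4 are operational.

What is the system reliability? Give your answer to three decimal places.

R = Σ_{i=2}^{4} C(4,i) p^i (1−p)^{4−i} with p = 0.840
C(4,2)·0.840^2·0.160^2 = 0.10838
C(4,3)·0.840^3·0.160^1 = 0.37933
C(4,4)·0.840^4·0.160^0 = 0.49787
Sum = 0.986

0.986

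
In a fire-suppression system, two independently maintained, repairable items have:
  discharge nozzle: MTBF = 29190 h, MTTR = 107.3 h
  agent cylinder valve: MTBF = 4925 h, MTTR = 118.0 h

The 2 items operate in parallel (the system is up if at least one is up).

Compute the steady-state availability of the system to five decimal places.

0.99991

A(discharge nozzle) = MTBF/(MTBF+MTTR) = 29190/(29190+107.3) = 0.996338
A(agent cylinder valve) = MTBF/(MTBF+MTTR) = 4925/(4925+118.0) = 0.976601
Parallel availability: 1 − (1 − 0.996338)(1 − 0.976601) = 0.99991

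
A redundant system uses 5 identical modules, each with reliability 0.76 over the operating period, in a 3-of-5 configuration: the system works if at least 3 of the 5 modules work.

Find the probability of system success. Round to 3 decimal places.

R = Σ_{i=3}^{5} C(5,i) p^i (1−p)^{5−i} with p = 0.76
C(5,3)·0.76^3·0.24^2 = 0.25285
C(5,4)·0.76^4·0.24^1 = 0.40035
C(5,5)·0.76^5·0.24^0 = 0.25355
Sum = 0.907

0.907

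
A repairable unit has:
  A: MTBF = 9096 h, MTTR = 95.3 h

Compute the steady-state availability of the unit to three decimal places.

0.990

A(A) = MTBF/(MTBF+MTTR) = 9096/(9096+95.3) = 0.990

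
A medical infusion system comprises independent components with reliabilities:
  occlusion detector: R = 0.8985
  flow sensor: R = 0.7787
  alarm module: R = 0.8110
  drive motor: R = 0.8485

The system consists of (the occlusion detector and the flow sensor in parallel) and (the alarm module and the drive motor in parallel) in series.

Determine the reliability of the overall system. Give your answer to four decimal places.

0.9495

Parallel (occlusion detector and flow sensor): 1 − (1 − 0.898500)(1 − 0.778700) = 0.977538
Parallel (alarm module and drive motor): 1 − (1 − 0.811000)(1 − 0.848500) = 0.971367
Series ([0.977538] and [0.971367]): 0.977538 × 0.971367 = 0.9495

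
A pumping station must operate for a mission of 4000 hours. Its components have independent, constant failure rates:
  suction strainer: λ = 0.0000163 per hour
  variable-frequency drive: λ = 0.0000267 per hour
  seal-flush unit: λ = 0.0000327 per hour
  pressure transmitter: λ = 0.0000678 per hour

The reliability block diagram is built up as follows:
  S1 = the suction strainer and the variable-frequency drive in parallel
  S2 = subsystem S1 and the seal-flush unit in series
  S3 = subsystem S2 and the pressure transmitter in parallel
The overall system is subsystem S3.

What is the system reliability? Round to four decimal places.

0.9695

R(suction strainer) = exp(−0.0000163 × 4000) = 0.936880
R(variable-frequency drive) = exp(−0.0000267 × 4000) = 0.898705
R(seal-flush unit) = exp(−0.0000327 × 4000) = 0.877393
R(pressure transmitter) = exp(−0.0000678 × 4000) = 0.762464
Parallel (suction strainer and variable-frequency drive): 1 − (1 − 0.936880)(1 − 0.898705) = 0.993606
Series ([0.993606] and seal-flush unit): 0.993606 × 0.877393 = 0.871783
Parallel ([0.871783] and pressure transmitter): 1 − (1 − 0.871783)(1 − 0.762464) = 0.9695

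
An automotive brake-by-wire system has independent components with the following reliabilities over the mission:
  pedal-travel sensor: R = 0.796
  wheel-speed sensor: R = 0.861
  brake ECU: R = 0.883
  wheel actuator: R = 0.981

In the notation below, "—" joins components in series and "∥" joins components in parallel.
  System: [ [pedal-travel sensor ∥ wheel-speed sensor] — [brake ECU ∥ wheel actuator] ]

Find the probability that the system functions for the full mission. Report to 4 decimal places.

Parallel (pedal-travel sensor and wheel-speed sensor): 1 − (1 − 0.796000)(1 − 0.861000) = 0.971644
Parallel (brake ECU and wheel actuator): 1 − (1 − 0.883000)(1 − 0.981000) = 0.997777
Series ([0.971644] and [0.997777]): 0.971644 × 0.997777 = 0.9695

0.9695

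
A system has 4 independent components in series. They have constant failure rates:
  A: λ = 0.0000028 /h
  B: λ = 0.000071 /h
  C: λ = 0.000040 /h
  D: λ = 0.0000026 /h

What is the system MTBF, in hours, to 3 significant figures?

8590

Series of exponential components: λ_sys = Σ λ_i
λ_sys = 0.0000028 + 0.000071 + 0.000040 + 0.0000026 = 1.1640e-04 /h
MTBF = 1 / λ_sys = 8590 h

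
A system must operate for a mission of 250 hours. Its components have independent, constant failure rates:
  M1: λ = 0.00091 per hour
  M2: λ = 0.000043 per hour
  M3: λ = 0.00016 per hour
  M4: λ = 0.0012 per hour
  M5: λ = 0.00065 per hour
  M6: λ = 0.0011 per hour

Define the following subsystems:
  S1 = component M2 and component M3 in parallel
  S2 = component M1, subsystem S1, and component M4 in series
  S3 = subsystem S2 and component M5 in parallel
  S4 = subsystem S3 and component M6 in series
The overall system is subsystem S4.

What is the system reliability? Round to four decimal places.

0.7128

R(M1) = exp(−0.00091 × 250) = 0.796522
R(M2) = exp(−0.000043 × 250) = 0.989308
R(M3) = exp(−0.00016 × 250) = 0.960789
R(M4) = exp(−0.0012 × 250) = 0.740818
R(M5) = exp(−0.00065 × 250) = 0.850016
R(M6) = exp(−0.0011 × 250) = 0.759572
Parallel (M2 and M3): 1 − (1 − 0.989308)(1 − 0.960789) = 0.999581
Series (M1, [0.999581], and M4): 0.796522 × 0.999581 × 0.740818 = 0.589831
Parallel ([0.589831] and M5): 1 − (1 − 0.589831)(1 − 0.850016) = 0.938481
Series ([0.938481] and M6): 0.938481 × 0.759572 = 0.7128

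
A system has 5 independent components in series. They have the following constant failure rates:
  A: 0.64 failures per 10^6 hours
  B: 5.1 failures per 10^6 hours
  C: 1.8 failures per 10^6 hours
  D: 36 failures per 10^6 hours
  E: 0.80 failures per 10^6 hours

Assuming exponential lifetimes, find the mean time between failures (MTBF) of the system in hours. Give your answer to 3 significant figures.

Series of exponential components: λ_sys = Σ λ_i
λ_sys = 0.00000064 + 0.0000051 + 0.0000018 + 0.000036 + 0.00000080 = 4.4340e-05 /h
MTBF = 1 / λ_sys = 22600 h

22600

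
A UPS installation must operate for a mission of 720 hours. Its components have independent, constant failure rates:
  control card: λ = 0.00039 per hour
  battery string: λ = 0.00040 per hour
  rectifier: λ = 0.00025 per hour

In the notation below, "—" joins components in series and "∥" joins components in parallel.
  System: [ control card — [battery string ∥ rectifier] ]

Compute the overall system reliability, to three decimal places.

0.724

R(control card) = exp(−0.00039 × 720) = 0.75518
R(battery string) = exp(−0.00040 × 720) = 0.74976
R(rectifier) = exp(−0.00025 × 720) = 0.83527
Parallel (battery string and rectifier): 1 − (1 − 0.74976)(1 − 0.83527) = 0.95878
Series (control card and [0.95878]): 0.75518 × 0.95878 = 0.724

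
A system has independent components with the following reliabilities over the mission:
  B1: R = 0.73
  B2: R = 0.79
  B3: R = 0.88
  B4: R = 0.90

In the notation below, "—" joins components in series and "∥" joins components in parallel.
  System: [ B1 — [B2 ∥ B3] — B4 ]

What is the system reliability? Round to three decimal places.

0.640

Parallel (B2 and B3): 1 − (1 − 0.79000)(1 − 0.88000) = 0.97480
Series (B1, [0.97480], and B4): 0.73000 × 0.97480 × 0.90000 = 0.640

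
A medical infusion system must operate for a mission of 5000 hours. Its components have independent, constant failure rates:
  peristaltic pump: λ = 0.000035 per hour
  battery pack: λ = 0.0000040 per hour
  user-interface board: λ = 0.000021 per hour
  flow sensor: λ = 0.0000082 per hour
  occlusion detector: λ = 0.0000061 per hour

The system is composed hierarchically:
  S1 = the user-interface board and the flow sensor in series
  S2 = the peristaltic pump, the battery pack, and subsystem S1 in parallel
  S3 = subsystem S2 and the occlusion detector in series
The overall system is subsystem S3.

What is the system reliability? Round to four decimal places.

0.9695

R(peristaltic pump) = exp(−0.000035 × 5000) = 0.839457
R(battery pack) = exp(−0.0000040 × 5000) = 0.980199
R(user-interface board) = exp(−0.000021 × 5000) = 0.900325
R(flow sensor) = exp(−0.0000082 × 5000) = 0.959829
R(occlusion detector) = exp(−0.0000061 × 5000) = 0.969960
Series (user-interface board and flow sensor): 0.900325 × 0.959829 = 0.864158
Parallel (peristaltic pump, battery pack, and [0.864158]): 1 − (1 − 0.839457)(1 − 0.980199)(1 − 0.864158) = 0.999568
Series ([0.999568] and occlusion detector): 0.999568 × 0.969960 = 0.9695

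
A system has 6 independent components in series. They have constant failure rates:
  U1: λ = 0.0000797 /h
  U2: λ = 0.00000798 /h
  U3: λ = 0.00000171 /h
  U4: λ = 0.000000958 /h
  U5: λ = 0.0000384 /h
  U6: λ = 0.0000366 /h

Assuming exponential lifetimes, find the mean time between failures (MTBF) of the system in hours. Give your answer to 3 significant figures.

6050

Series of exponential components: λ_sys = Σ λ_i
λ_sys = 0.0000797 + 0.00000798 + 0.00000171 + 0.000000958 + 0.0000384 + 0.0000366 = 1.6535e-04 /h
MTBF = 1 / λ_sys = 6050 h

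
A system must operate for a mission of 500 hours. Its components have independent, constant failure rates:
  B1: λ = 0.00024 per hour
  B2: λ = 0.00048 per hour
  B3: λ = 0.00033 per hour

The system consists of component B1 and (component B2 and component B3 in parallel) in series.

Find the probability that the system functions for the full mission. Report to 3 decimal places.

R(B1) = exp(−0.00024 × 500) = 0.88692
R(B2) = exp(−0.00048 × 500) = 0.78663
R(B3) = exp(−0.00033 × 500) = 0.84789
Parallel (B2 and B3): 1 − (1 − 0.78663)(1 − 0.84789) = 0.96754
Series (B1 and [0.96754]): 0.88692 × 0.96754 = 0.858

0.858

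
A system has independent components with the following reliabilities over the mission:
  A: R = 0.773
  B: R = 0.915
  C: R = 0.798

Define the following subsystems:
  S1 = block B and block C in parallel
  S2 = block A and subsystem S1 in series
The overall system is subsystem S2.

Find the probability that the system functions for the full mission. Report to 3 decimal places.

0.760

Parallel (B and C): 1 − (1 − 0.91500)(1 − 0.79800) = 0.98283
Series (A and [0.98283]): 0.77300 × 0.98283 = 0.760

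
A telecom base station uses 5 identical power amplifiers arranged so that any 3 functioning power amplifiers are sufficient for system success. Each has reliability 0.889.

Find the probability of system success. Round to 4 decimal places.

R = Σ_{i=3}^{5} C(5,i) p^i (1−p)^{5−i} with p = 0.889
C(5,3)·0.889^3·0.111^2 = 0.086567
C(5,4)·0.889^4·0.111^1 = 0.346657
C(5,5)·0.889^5·0.111^0 = 0.555276
Sum = 0.9885

0.9885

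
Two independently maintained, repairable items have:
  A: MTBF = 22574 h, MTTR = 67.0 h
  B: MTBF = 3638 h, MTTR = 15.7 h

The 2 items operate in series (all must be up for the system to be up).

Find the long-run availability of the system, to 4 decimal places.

A(A) = MTBF/(MTBF+MTTR) = 22574/(22574+67.0) = 0.997041
A(B) = MTBF/(MTBF+MTTR) = 3638/(3638+15.7) = 0.995703
Series availability: 0.997041 × 0.995703 = 0.9928

0.9928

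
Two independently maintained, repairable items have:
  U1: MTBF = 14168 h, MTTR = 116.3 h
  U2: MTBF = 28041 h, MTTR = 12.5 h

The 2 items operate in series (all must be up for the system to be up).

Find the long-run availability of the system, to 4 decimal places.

A(U1) = MTBF/(MTBF+MTTR) = 14168/(14168+116.3) = 0.991858
A(U2) = MTBF/(MTBF+MTTR) = 28041/(28041+12.5) = 0.999554
Series availability: 0.991858 × 0.999554 = 0.9914

0.9914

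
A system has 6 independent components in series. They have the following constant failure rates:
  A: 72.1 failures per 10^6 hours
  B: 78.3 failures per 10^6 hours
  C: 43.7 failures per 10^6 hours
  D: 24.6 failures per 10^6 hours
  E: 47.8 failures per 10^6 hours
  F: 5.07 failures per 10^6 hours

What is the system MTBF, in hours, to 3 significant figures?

3680

Series of exponential components: λ_sys = Σ λ_i
λ_sys = 0.0000721 + 0.0000783 + 0.0000437 + 0.0000246 + 0.0000478 + 0.00000507 = 2.7157e-04 /h
MTBF = 1 / λ_sys = 3680 h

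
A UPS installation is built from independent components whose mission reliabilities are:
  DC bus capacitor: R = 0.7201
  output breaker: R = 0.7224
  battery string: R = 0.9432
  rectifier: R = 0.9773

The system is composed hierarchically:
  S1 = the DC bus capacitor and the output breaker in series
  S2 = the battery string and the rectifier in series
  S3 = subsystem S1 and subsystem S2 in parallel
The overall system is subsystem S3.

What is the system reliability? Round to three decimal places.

Series (DC bus capacitor and output breaker): 0.72010 × 0.72240 = 0.52020
Series (battery string and rectifier): 0.94320 × 0.97730 = 0.92179
Parallel ([0.52020] and [0.92179]): 1 − (1 − 0.52020)(1 − 0.92179) = 0.962

0.962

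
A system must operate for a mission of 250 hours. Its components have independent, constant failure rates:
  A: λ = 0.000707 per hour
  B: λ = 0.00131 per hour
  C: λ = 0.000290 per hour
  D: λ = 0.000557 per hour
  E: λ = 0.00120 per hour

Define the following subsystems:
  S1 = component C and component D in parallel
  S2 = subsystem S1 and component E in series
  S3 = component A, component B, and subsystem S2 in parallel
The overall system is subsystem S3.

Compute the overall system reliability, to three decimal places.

0.988

R(A) = exp(−0.000707 × 250) = 0.83799
R(B) = exp(−0.00131 × 250) = 0.72072
R(C) = exp(−0.000290 × 250) = 0.93007
R(D) = exp(−0.000557 × 250) = 0.87001
R(E) = exp(−0.00120 × 250) = 0.74082
Parallel (C and D): 1 − (1 − 0.93007)(1 − 0.87001) = 0.99091
Series ([0.99091] and E): 0.99091 × 0.74082 = 0.73409
Parallel (A, B, and [0.73409]): 1 − (1 − 0.83799)(1 − 0.72072)(1 − 0.73409) = 0.988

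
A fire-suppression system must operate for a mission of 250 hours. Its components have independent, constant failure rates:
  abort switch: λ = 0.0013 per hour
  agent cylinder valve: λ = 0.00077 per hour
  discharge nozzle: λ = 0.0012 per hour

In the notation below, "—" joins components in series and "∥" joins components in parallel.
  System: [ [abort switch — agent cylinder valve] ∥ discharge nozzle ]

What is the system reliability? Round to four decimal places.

0.8953

R(abort switch) = exp(−0.0013 × 250) = 0.722527
R(agent cylinder valve) = exp(−0.00077 × 250) = 0.824894
R(discharge nozzle) = exp(−0.0012 × 250) = 0.740818
Series (abort switch and agent cylinder valve): 0.722527 × 0.824894 = 0.596008
Parallel ([0.596008] and discharge nozzle): 1 − (1 − 0.596008)(1 − 0.740818) = 0.8953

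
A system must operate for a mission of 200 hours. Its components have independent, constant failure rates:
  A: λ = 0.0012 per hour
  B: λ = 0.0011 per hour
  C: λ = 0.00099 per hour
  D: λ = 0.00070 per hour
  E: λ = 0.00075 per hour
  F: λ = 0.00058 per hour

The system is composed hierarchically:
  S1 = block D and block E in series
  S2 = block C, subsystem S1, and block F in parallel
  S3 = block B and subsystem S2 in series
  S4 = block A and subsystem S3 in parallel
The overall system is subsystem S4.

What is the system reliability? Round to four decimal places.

0.9570

R(A) = exp(−0.0012 × 200) = 0.786628
R(B) = exp(−0.0011 × 200) = 0.802519
R(C) = exp(−0.00099 × 200) = 0.820370
R(D) = exp(−0.00070 × 200) = 0.869358
R(E) = exp(−0.00075 × 200) = 0.860708
R(F) = exp(−0.00058 × 200) = 0.890475
Series (D and E): 0.869358 × 0.860708 = 0.748263
Parallel (C, [0.748263], and F): 1 − (1 − 0.820370)(1 − 0.748263)(1 − 0.890475) = 0.995047
Series (B and [0.995047]): 0.802519 × 0.995047 = 0.798544
Parallel (A and [0.798544]): 1 − (1 − 0.786628)(1 − 0.798544) = 0.9570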